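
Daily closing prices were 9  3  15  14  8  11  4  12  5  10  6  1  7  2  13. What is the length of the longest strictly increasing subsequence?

6

Track the smallest tail for each achievable length (strict):
9 → extends → [9]
3 → replaces 9 → [3]
15 → extends → [3, 15]
14 → replaces 15 → [3, 14]
8 → replaces 14 → [3, 8]
11 → extends → [3, 8, 11]
4 → replaces 8 → [3, 4, 11]
12 → extends → [3, 4, 11, 12]
5 → replaces 11 → [3, 4, 5, 12]
10 → replaces 12 → [3, 4, 5, 10]
6 → replaces 10 → [3, 4, 5, 6]
1 → replaces 3 → [1, 4, 5, 6]
7 → extends → [1, 4, 5, 6, 7]
2 → replaces 4 → [1, 2, 5, 6, 7]
13 → extends → [1, 2, 5, 6, 7, 13]
Six tails, so the longest strictly increasing subsequence has length 6 (e.g. 3, 4, 5, 6, 7, 13).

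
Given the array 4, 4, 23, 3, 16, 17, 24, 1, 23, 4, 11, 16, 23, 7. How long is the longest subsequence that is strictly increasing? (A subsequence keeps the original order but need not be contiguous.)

Track the smallest tail for each achievable length (strict):
4 → extends → [4]
4 → already a tail → [4]
23 → extends → [4, 23]
3 → replaces 4 → [3, 23]
16 → replaces 23 → [3, 16]
17 → extends → [3, 16, 17]
24 → extends → [3, 16, 17, 24]
1 → replaces 3 → [1, 16, 17, 24]
23 → replaces 24 → [1, 16, 17, 23]
4 → replaces 16 → [1, 4, 17, 23]
11 → replaces 17 → [1, 4, 11, 23]
16 → replaces 23 → [1, 4, 11, 16]
23 → extends → [1, 4, 11, 16, 23]
7 → replaces 11 → [1, 4, 7, 16, 23]
Five tails, so the longest strictly increasing subsequence has length 5 (e.g. 3, 4, 11, 16, 23).

5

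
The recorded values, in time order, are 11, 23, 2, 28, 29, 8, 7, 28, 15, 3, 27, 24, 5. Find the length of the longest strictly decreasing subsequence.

5

Let dp[i] be the longest strictly decreasing subsequence ending at i:
i:      1  2  3  4  5  6  7  8  9 10 11 12 13
a[i]:  11 23  2 28 29  8  7 28 15  3 27 24  5
dp:     1  1  2  1  1  2  3  2  3  4  3  4  5
Maximum is 5.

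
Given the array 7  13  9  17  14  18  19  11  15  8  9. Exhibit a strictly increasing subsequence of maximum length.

7, 13, 17, 18, 19

Patience tails give the LIS length; then backtrack through the dp parents:
7 → extends → [7]
13 → extends → [7, 13]
9 → replaces 13 → [7, 9]
17 → extends → [7, 9, 17]
14 → replaces 17 → [7, 9, 14]
18 → extends → [7, 9, 14, 18]
19 → extends → [7, 9, 14, 18, 19]
11 → replaces 14 → [7, 9, 11, 18, 19]
15 → replaces 18 → [7, 9, 11, 15, 19]
8 → replaces 9 → [7, 8, 11, 15, 19]
9 → replaces 11 → [7, 8, 9, 15, 19]
Length 5; one witness is 7, 13, 17, 18, 19.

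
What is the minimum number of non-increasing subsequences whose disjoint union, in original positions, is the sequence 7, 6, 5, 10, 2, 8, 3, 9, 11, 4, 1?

4

Place each on the leftmost legal pile:
7 → new pile 1 (tops now [7])
6 → pile 1 (tops now [6])
5 → pile 1 (tops now [5])
10 → new pile 2 (tops now [5, 10])
2 → pile 1 (tops now [2, 10])
8 → pile 2 (tops now [2, 8])
3 → pile 2 (tops now [2, 3])
9 → new pile 3 (tops now [2, 3, 9])
11 → new pile 4 (tops now [2, 3, 9, 11])
4 → pile 3 (tops now [2, 3, 4, 11])
1 → pile 1 (tops now [1, 3, 4, 11])
Four piles.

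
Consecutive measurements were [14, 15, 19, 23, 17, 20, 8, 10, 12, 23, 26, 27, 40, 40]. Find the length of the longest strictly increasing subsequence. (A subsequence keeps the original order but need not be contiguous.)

8

Let dp[i] be the length of the longest such subsequence ending at index i:
i:      1  2  3  4  5  6  7  8  9 10 11 12 13 14
a[i]:  14 15 19 23 17 20  8 10 12 23 26 27 40 40
dp:     1  2  3  4  3  4  1  2  3  5  6  7  8  8
Maximum dp value is 8.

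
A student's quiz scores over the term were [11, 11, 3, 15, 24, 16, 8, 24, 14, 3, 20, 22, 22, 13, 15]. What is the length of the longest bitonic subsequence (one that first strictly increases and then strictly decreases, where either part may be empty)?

inc[i] = longest strictly increasing subsequence ending at i; dec[i] = longest strictly decreasing subsequence starting at i:
i:      1  2  3  4  5  6  7  8  9 10 11 12 13 14 15
a[i]:  11 11  3 15 24 16  8 24 14  3 20 22 22 13 15
inc:    1  1  1  2  3  3  2  4  3  1  4  5  5  3  4
dec:    3  3  1  3  4  3  2  3  2  1  2  2  2  1  1
Best peak at i=5 (value 24): inc=3, dec=4, length 3+4−1 = 6.

6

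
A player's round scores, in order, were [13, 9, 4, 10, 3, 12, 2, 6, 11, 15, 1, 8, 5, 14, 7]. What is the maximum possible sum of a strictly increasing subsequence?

46

Let S[i] be the best sum of a strictly increasing subsequence ending at i:
i:      1  2  3  4  5  6  7  8  9 10 11 12 13 14 15
a[i]:  13  9  4 10  3 12  2  6 11 15  1  8  5 14  7
S:     13  9  4 19  3 31  2 10 30 46  1 18  9 45 17
Maximum is 46 (e.g. 9 + 10 + 12 + 15).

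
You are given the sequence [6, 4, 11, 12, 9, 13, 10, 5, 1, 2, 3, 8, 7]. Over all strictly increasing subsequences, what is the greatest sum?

42

Let S[i] be the best sum of a strictly increasing subsequence ending at i:
i:      1  2  3  4  5  6  7  8  9 10 11 12 13
a[i]:   6  4 11 12  9 13 10  5  1  2  3  8  7
S:      6  4 17 29 15 42 25  9  1  3  6 17 16
Maximum is 42 (e.g. 6 + 11 + 12 + 13).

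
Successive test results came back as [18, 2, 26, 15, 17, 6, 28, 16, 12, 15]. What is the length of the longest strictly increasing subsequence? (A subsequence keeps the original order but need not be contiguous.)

4

Track the smallest tail for each achievable length (strict):
18 → extends → [18]
2 → replaces 18 → [2]
26 → extends → [2, 26]
15 → replaces 26 → [2, 15]
17 → extends → [2, 15, 17]
6 → replaces 15 → [2, 6, 17]
28 → extends → [2, 6, 17, 28]
16 → replaces 17 → [2, 6, 16, 28]
12 → replaces 16 → [2, 6, 12, 28]
15 → replaces 28 → [2, 6, 12, 15]
Four tails, so the longest strictly increasing subsequence has length 4 (e.g. 2, 15, 17, 28).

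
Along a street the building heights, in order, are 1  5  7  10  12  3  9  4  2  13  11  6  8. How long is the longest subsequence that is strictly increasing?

6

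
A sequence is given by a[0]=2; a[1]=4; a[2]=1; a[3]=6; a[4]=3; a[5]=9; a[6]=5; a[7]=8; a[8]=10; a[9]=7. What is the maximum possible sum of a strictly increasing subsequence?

Let S[i] be the best sum of a strictly increasing subsequence ending at i:
i:      0  1  2  3  4  5  6  7  8  9
a[i]:   2  4  1  6  3  9  5  8 10  7
S:      2  6  1 12  5 21 11 20 31 19
Maximum is 31 (e.g. 2 + 4 + 6 + 9 + 10).

31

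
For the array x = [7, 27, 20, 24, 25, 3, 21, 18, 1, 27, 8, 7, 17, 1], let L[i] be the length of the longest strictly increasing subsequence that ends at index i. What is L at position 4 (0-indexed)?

4

dp[i] = 1 + max{dp[j] : j<i, x[j]<x[i]} (or 1 if no such j):
i:      0  1  2  3  4  5  6  7  8  9 10 11 12 13
x[i]:   7 27 20 24 25  3 21 18  1 27  8  7 17  1
dp:     1  2  2  3  4  1  3  2  1  5  2  2  3  1
At index 4 the value is 4.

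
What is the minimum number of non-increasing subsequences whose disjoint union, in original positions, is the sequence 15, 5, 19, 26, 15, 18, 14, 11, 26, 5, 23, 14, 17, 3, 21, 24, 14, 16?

The minimum number of non-increasing subsequences covering a sequence equals the length of its longest strictly increasing subsequence.
LIS length is 6 (e.g. 5, 11, 14, 17, 21, 24), so 6 piles are needed.

6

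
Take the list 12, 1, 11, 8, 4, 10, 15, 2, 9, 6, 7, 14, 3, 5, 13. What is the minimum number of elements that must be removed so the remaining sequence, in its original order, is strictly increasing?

10

Fewest deletions = n − (longest strictly increasing subsequence).
i:      1  2  3  4  5  6  7  8  9 10 11 12 13 14 15
a[i]:  12  1 11  8  4 10 15  2  9  6  7 14  3  5 13
dp:     1  1  2  2  2  3  4  2  3  3  4  5  3  4  5
max dp = 5, so deletions = 15 − 5 = 10.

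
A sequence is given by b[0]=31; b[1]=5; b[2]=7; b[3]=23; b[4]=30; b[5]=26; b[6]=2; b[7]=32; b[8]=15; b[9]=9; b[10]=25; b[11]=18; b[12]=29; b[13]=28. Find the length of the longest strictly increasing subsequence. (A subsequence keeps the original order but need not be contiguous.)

5

Let dp[i] be the length of the longest such subsequence ending at index i:
i:      0  1  2  3  4  5  6  7  8  9 10 11 12 13
b[i]:  31  5  7 23 30 26  2 32 15  9 25 18 29 28
dp:     1  1  2  3  4  4  1  5  3  3  4  4  5  5
Maximum dp value is 5.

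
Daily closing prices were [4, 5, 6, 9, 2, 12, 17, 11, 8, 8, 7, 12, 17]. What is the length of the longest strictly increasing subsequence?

7

Let dp[i] be the length of the longest such subsequence ending at index i:
i:      1  2  3  4  5  6  7  8  9 10 11 12 13
a[i]:   4  5  6  9  2 12 17 11  8  8  7 12 17
dp:     1  2  3  4  1  5  6  5  4  4  4  6  7
Maximum dp value is 7.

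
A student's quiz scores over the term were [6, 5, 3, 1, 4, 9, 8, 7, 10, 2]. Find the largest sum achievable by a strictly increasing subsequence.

26

Let S[i] be the best sum of a strictly increasing subsequence ending at i:
i:      1  2  3  4  5  6  7  8  9 10
a[i]:   6  5  3  1  4  9  8  7 10  2
S:      6  5  3  1  7 16 15 14 26  3
Maximum is 26 (e.g. 3 + 4 + 9 + 10).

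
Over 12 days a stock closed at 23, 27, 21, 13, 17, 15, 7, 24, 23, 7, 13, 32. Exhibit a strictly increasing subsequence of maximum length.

13, 17, 24, 32

Patience tails give the LIS length; then backtrack through the dp parents:
23 → extends → [23]
27 → extends → [23, 27]
21 → replaces 23 → [21, 27]
13 → replaces 21 → [13, 27]
17 → replaces 27 → [13, 17]
15 → replaces 17 → [13, 15]
7 → replaces 13 → [7, 15]
24 → extends → [7, 15, 24]
23 → replaces 24 → [7, 15, 23]
7 → already a tail → [7, 15, 23]
13 → replaces 15 → [7, 13, 23]
32 → extends → [7, 13, 23, 32]
Length 4; one witness is 13, 17, 24, 32.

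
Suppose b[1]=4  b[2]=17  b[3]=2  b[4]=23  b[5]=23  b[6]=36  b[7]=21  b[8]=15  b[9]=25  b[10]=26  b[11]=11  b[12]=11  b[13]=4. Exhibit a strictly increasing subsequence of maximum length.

Patience tails give the LIS length; then backtrack through the dp parents:
4 → extends → [4]
17 → extends → [4, 17]
2 → replaces 4 → [2, 17]
23 → extends → [2, 17, 23]
23 → already a tail → [2, 17, 23]
36 → extends → [2, 17, 23, 36]
21 → replaces 23 → [2, 17, 21, 36]
15 → replaces 17 → [2, 15, 21, 36]
25 → replaces 36 → [2, 15, 21, 25]
26 → extends → [2, 15, 21, 25, 26]
11 → replaces 15 → [2, 11, 21, 25, 26]
11 → already a tail → [2, 11, 21, 25, 26]
4 → replaces 11 → [2, 4, 21, 25, 26]
Length 5; one witness is 4, 17, 23, 25, 26.

4, 17, 23, 25, 26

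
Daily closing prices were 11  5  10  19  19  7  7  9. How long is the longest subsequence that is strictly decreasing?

Negate each value so 'decreasing' becomes 'increasing', then run patience tails on the negated sequence:
-11 → extends → [-11]
-5 → extends → [-11, -5]
-10 → replaces -5 → [-11, -10]
-19 → replaces -11 → [-19, -10]
-19 → already a tail → [-19, -10]
-7 → extends → [-19, -10, -7]
-7 → already a tail → [-19, -10, -7]
-9 → replaces -7 → [-19, -10, -9]
Three tails, so the longest strictly decreasing subsequence of the original has length 3.

3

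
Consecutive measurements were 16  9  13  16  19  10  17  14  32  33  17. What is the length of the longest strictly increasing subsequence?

6

Track the smallest tail for each achievable length (strict):
16 → extends → [16]
9 → replaces 16 → [9]
13 → extends → [9, 13]
16 → extends → [9, 13, 16]
19 → extends → [9, 13, 16, 19]
10 → replaces 13 → [9, 10, 16, 19]
17 → replaces 19 → [9, 10, 16, 17]
14 → replaces 16 → [9, 10, 14, 17]
32 → extends → [9, 10, 14, 17, 32]
33 → extends → [9, 10, 14, 17, 32, 33]
17 → already a tail → [9, 10, 14, 17, 32, 33]
Six tails, so the longest strictly increasing subsequence has length 6 (e.g. 9, 13, 16, 19, 32, 33).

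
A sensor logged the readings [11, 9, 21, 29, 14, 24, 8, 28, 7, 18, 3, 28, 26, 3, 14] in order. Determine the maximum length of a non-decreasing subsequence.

5

Let dp[i] be the length of the longest such subsequence ending at index i:
i:      1  2  3  4  5  6  7  8  9 10 11 12 13 14 15
a[i]:  11  9 21 29 14 24  8 28  7 18  3 28 26  3 14
dp:     1  1  2  3  2  3  1  4  1  3  1  5  4  2  3
Maximum dp value is 5.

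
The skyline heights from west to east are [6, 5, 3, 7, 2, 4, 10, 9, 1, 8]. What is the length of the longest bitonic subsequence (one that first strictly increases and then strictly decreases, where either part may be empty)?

5

inc[i] = longest strictly increasing subsequence ending at i; dec[i] = longest strictly decreasing subsequence starting at i:
i:      1  2  3  4  5  6  7  8  9 10
a[i]:   6  5  3  7  2  4 10  9  1  8
inc:    1  1  1  2  1  2  3  3  1  3
dec:    5  4  3  3  2  2  3  2  1  1
Best peak at i=1 (value 6): inc=1, dec=5, length 1+5−1 = 5.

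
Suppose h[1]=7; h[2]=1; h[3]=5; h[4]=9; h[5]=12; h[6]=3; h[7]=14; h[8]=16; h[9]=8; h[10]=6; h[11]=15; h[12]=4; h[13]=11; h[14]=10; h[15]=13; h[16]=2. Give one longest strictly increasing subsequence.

1, 5, 9, 12, 14, 16

Patience tails give the LIS length; then backtrack through the dp parents:
7 → extends → [7]
1 → replaces 7 → [1]
5 → extends → [1, 5]
9 → extends → [1, 5, 9]
12 → extends → [1, 5, 9, 12]
3 → replaces 5 → [1, 3, 9, 12]
14 → extends → [1, 3, 9, 12, 14]
16 → extends → [1, 3, 9, 12, 14, 16]
8 → replaces 9 → [1, 3, 8, 12, 14, 16]
6 → replaces 8 → [1, 3, 6, 12, 14, 16]
15 → replaces 16 → [1, 3, 6, 12, 14, 15]
4 → replaces 6 → [1, 3, 4, 12, 14, 15]
11 → replaces 12 → [1, 3, 4, 11, 14, 15]
10 → replaces 11 → [1, 3, 4, 10, 14, 15]
13 → replaces 14 → [1, 3, 4, 10, 13, 15]
2 → replaces 3 → [1, 2, 4, 10, 13, 15]
Length 6; one witness is 1, 5, 9, 12, 14, 16.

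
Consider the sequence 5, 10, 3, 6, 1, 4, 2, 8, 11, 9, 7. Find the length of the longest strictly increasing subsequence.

4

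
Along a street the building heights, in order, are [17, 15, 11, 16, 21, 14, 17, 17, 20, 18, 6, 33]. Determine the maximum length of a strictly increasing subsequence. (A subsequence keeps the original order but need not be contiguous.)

5

Let dp[i] be the length of the longest such subsequence ending at index i:
i:      1  2  3  4  5  6  7  8  9 10 11 12
a[i]:  17 15 11 16 21 14 17 17 20 18  6 33
dp:     1  1  1  2  3  2  3  3  4  4  1  5
Maximum dp value is 5.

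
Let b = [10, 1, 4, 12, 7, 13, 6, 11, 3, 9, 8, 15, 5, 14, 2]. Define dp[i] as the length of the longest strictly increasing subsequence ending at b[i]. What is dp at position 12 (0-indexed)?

3

dp[i] = 1 + max{dp[j] : j<i, b[j]<b[i]} (or 1 if no such j):
i:      0  1  2  3  4  5  6  7  8  9 10 11 12 13 14
b[i]:  10  1  4 12  7 13  6 11  3  9  8 15  5 14  2
dp:     1  1  2  3  3  4  3  4  2  4  4  5  3  5  2
At index 12 the value is 3.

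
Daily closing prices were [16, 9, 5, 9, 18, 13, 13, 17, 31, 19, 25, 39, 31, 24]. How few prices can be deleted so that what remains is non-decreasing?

6

Fewest deletions = n − (longest non-decreasing subsequence).
Patience tails:
16 → extends → [16]
9 → replaces 16 → [9]
5 → replaces 9 → [5]
9 → extends → [5, 9]
18 → extends → [5, 9, 18]
13 → replaces 18 → [5, 9, 13]
13 → extends → [5, 9, 13, 13]
17 → extends → [5, 9, 13, 13, 17]
31 → extends → [5, 9, 13, 13, 17, 31]
19 → replaces 31 → [5, 9, 13, 13, 17, 19]
25 → extends → [5, 9, 13, 13, 17, 19, 25]
39 → extends → [5, 9, 13, 13, 17, 19, 25, 39]
31 → replaces 39 → [5, 9, 13, 13, 17, 19, 25, 31]
24 → replaces 25 → [5, 9, 13, 13, 17, 19, 24, 31]
Longest non-decreasing subsequence has length 8, so deletions = 14 − 8 = 6.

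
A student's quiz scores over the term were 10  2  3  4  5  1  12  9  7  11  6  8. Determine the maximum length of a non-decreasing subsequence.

Let dp[i] be the length of the longest such subsequence ending at index i:
i:      1  2  3  4  5  6  7  8  9 10 11 12
a[i]:  10  2  3  4  5  1 12  9  7 11  6  8
dp:     1  1  2  3  4  1  5  5  5  6  5  6
Maximum dp value is 6.

6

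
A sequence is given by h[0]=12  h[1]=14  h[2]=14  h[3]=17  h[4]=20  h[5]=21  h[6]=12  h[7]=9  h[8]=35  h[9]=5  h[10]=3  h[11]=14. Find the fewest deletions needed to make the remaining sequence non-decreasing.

Fewest deletions = n − (longest non-decreasing subsequence).
Patience tails:
12 → extends → [12]
14 → extends → [12, 14]
14 → extends → [12, 14, 14]
17 → extends → [12, 14, 14, 17]
20 → extends → [12, 14, 14, 17, 20]
21 → extends → [12, 14, 14, 17, 20, 21]
12 → replaces 14 → [12, 12, 14, 17, 20, 21]
9 → replaces 12 → [9, 12, 14, 17, 20, 21]
35 → extends → [9, 12, 14, 17, 20, 21, 35]
5 → replaces 9 → [5, 12, 14, 17, 20, 21, 35]
3 → replaces 5 → [3, 12, 14, 17, 20, 21, 35]
14 → replaces 17 → [3, 12, 14, 14, 20, 21, 35]
Longest non-decreasing subsequence has length 7, so deletions = 12 − 7 = 5.

5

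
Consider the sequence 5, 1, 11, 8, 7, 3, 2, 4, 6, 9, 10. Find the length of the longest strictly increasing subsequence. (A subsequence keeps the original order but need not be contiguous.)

6

Track the smallest tail for each achievable length (strict):
5 → extends → [5]
1 → replaces 5 → [1]
11 → extends → [1, 11]
8 → replaces 11 → [1, 8]
7 → replaces 8 → [1, 7]
3 → replaces 7 → [1, 3]
2 → replaces 3 → [1, 2]
4 → extends → [1, 2, 4]
6 → extends → [1, 2, 4, 6]
9 → extends → [1, 2, 4, 6, 9]
10 → extends → [1, 2, 4, 6, 9, 10]
Six tails, so the longest strictly increasing subsequence has length 6 (e.g. 1, 3, 4, 6, 9, 10).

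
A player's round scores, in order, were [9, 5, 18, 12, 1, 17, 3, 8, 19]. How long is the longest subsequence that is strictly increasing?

4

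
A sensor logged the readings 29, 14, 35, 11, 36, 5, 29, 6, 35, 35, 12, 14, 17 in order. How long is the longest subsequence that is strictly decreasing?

Negate each value so 'decreasing' becomes 'increasing', then run patience tails on the negated sequence:
-29 → extends → [-29]
-14 → extends → [-29, -14]
-35 → replaces -29 → [-35, -14]
-11 → extends → [-35, -14, -11]
-36 → replaces -35 → [-36, -14, -11]
-5 → extends → [-36, -14, -11, -5]
-29 → replaces -14 → [-36, -29, -11, -5]
-6 → replaces -5 → [-36, -29, -11, -6]
-35 → replaces -29 → [-36, -35, -11, -6]
-35 → already a tail → [-36, -35, -11, -6]
-12 → replaces -11 → [-36, -35, -12, -6]
-14 → replaces -12 → [-36, -35, -14, -6]
-17 → replaces -14 → [-36, -35, -17, -6]
Four tails, so the longest strictly decreasing subsequence of the original has length 4.

4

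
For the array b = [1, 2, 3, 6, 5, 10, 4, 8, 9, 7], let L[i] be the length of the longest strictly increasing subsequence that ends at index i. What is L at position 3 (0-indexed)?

4

dp[i] = 1 + max{dp[j] : j<i, b[j]<b[i]} (or 1 if no such j):
i:      0  1  2  3  4  5  6  7  8  9
b[i]:   1  2  3  6  5 10  4  8  9  7
dp:     1  2  3  4  4  5  4  5  6  5
At index 3 the value is 4.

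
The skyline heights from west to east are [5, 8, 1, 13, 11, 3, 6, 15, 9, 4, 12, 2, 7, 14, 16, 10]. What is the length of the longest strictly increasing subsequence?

Track the smallest tail for each achievable length (strict):
5 → extends → [5]
8 → extends → [5, 8]
1 → replaces 5 → [1, 8]
13 → extends → [1, 8, 13]
11 → replaces 13 → [1, 8, 11]
3 → replaces 8 → [1, 3, 11]
6 → replaces 11 → [1, 3, 6]
15 → extends → [1, 3, 6, 15]
9 → replaces 15 → [1, 3, 6, 9]
4 → replaces 6 → [1, 3, 4, 9]
12 → extends → [1, 3, 4, 9, 12]
2 → replaces 3 → [1, 2, 4, 9, 12]
7 → replaces 9 → [1, 2, 4, 7, 12]
14 → extends → [1, 2, 4, 7, 12, 14]
16 → extends → [1, 2, 4, 7, 12, 14, 16]
10 → replaces 12 → [1, 2, 4, 7, 10, 14, 16]
Seven tails, so the longest strictly increasing subsequence has length 7 (e.g. 1, 3, 6, 9, 12, 14, 16).

7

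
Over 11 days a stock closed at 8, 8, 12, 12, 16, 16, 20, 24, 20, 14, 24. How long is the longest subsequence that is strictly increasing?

Track the smallest tail for each achievable length (strict):
8 → extends → [8]
8 → already a tail → [8]
12 → extends → [8, 12]
12 → already a tail → [8, 12]
16 → extends → [8, 12, 16]
16 → already a tail → [8, 12, 16]
20 → extends → [8, 12, 16, 20]
24 → extends → [8, 12, 16, 20, 24]
20 → already a tail → [8, 12, 16, 20, 24]
14 → replaces 16 → [8, 12, 14, 20, 24]
24 → already a tail → [8, 12, 14, 20, 24]
Five tails, so the longest strictly increasing subsequence has length 5 (e.g. 8, 12, 16, 20, 24).

5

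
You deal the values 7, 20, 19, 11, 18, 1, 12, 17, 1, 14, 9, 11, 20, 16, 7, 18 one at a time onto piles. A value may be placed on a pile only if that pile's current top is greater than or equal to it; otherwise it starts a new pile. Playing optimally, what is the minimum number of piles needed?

The minimum number of non-increasing subsequences covering a sequence equals the length of its longest strictly increasing subsequence.
LIS length is 6 (e.g. 7, 11, 12, 14, 16, 18), so 6 piles are needed.

6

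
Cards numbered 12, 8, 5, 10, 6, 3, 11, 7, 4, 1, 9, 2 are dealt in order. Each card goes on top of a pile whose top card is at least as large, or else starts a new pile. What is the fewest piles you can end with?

4

The minimum number of non-increasing subsequences covering a sequence equals the length of its longest strictly increasing subsequence.
LIS length is 4 (e.g. 5, 6, 7, 9), so 4 piles are needed.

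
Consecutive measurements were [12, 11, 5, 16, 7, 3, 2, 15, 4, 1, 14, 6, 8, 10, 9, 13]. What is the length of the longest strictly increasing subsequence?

6

Track the smallest tail for each achievable length (strict):
12 → extends → [12]
11 → replaces 12 → [11]
5 → replaces 11 → [5]
16 → extends → [5, 16]
7 → replaces 16 → [5, 7]
3 → replaces 5 → [3, 7]
2 → replaces 3 → [2, 7]
15 → extends → [2, 7, 15]
4 → replaces 7 → [2, 4, 15]
1 → replaces 2 → [1, 4, 15]
14 → replaces 15 → [1, 4, 14]
6 → replaces 14 → [1, 4, 6]
8 → extends → [1, 4, 6, 8]
10 → extends → [1, 4, 6, 8, 10]
9 → replaces 10 → [1, 4, 6, 8, 9]
13 → extends → [1, 4, 6, 8, 9, 13]
Six tails, so the longest strictly increasing subsequence has length 6 (e.g. 3, 4, 6, 8, 10, 13).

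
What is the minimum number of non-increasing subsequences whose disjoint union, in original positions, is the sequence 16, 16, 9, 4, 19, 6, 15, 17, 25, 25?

5

Place each on the leftmost legal pile:
16 → new pile 1 (tops now [16])
16 → pile 1 (tops now [16])
9 → pile 1 (tops now [9])
4 → pile 1 (tops now [4])
19 → new pile 2 (tops now [4, 19])
6 → pile 2 (tops now [4, 6])
15 → new pile 3 (tops now [4, 6, 15])
17 → new pile 4 (tops now [4, 6, 15, 17])
25 → new pile 5 (tops now [4, 6, 15, 17, 25])
25 → pile 5 (tops now [4, 6, 15, 17, 25])
Five piles.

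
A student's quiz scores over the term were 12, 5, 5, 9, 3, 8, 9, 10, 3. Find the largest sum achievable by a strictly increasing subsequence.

32

Let S[i] be the best sum of a strictly increasing subsequence ending at i:
i:      1  2  3  4  5  6  7  8  9
a[i]:  12  5  5  9  3  8  9 10  3
S:     12  5  5 14  3 13 22 32  3
Maximum is 32 (e.g. 5 + 8 + 9 + 10).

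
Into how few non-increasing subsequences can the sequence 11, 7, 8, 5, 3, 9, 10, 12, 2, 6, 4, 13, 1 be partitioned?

Place each on the leftmost legal pile:
11 → new pile 1 (tops now [11])
7 → pile 1 (tops now [7])
8 → new pile 2 (tops now [7, 8])
5 → pile 1 (tops now [5, 8])
3 → pile 1 (tops now [3, 8])
9 → new pile 3 (tops now [3, 8, 9])
10 → new pile 4 (tops now [3, 8, 9, 10])
12 → new pile 5 (tops now [3, 8, 9, 10, 12])
2 → pile 1 (tops now [2, 8, 9, 10, 12])
6 → pile 2 (tops now [2, 6, 9, 10, 12])
4 → pile 2 (tops now [2, 4, 9, 10, 12])
13 → new pile 6 (tops now [2, 4, 9, 10, 12, 13])
1 → pile 1 (tops now [1, 4, 9, 10, 12, 13])
Six piles.

6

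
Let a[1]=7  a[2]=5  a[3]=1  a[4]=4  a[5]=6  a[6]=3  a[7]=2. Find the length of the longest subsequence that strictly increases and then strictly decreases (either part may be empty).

inc[i] = longest strictly increasing subsequence ending at i; dec[i] = longest strictly decreasing subsequence starting at i:
i:     1 2 3 4 5 6 7
a[i]:  7 5 1 4 6 3 2
inc:   1 1 1 2 3 2 2
dec:   5 4 1 3 3 2 1
Best peak at i=1 (value 7): inc=1, dec=5, length 1+5−1 = 5.

5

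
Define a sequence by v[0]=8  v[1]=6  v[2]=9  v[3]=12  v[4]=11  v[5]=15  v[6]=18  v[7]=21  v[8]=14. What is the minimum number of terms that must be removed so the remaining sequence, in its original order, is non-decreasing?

3

Fewest deletions = n − (longest non-decreasing subsequence).
i:      0  1  2  3  4  5  6  7  8
v[i]:   8  6  9 12 11 15 18 21 14
dp:     1  1  2  3  3  4  5  6  4
max dp = 6, so deletions = 9 − 6 = 3.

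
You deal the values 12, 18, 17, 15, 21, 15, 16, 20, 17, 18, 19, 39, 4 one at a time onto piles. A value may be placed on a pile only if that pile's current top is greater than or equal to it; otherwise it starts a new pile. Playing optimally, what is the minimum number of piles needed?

7

Place each on the leftmost legal pile:
12 → new pile 1 (tops now [12])
18 → new pile 2 (tops now [12, 18])
17 → pile 2 (tops now [12, 17])
15 → pile 2 (tops now [12, 15])
21 → new pile 3 (tops now [12, 15, 21])
15 → pile 2 (tops now [12, 15, 21])
16 → pile 3 (tops now [12, 15, 16])
20 → new pile 4 (tops now [12, 15, 16, 20])
17 → pile 4 (tops now [12, 15, 16, 17])
18 → new pile 5 (tops now [12, 15, 16, 17, 18])
19 → new pile 6 (tops now [12, 15, 16, 17, 18, 19])
39 → new pile 7 (tops now [12, 15, 16, 17, 18, 19, 39])
4 → pile 1 (tops now [4, 15, 16, 17, 18, 19, 39])
Seven piles.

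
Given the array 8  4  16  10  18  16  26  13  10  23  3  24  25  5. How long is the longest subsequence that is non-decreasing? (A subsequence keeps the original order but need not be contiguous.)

Let dp[i] be the length of the longest such subsequence ending at index i:
i:      1  2  3  4  5  6  7  8  9 10 11 12 13 14
a[i]:   8  4 16 10 18 16 26 13 10 23  3 24 25  5
dp:     1  1  2  2  3  3  4  3  3  4  1  5  6  2
Maximum dp value is 6.

6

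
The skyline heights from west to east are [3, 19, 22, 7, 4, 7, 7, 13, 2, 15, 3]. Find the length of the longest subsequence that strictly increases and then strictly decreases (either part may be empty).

inc[i] = longest strictly increasing subsequence ending at i; dec[i] = longest strictly decreasing subsequence starting at i:
i:      1  2  3  4  5  6  7  8  9 10 11
a[i]:   3 19 22  7  4  7  7 13  2 15  3
inc:    1  2  3  2  2  3  3  4  1  5  2
dec:    2  4  4  3  2  2  2  2  1  2  1
Best peak at i=3 (value 22): inc=3, dec=4, length 3+4−1 = 6.

6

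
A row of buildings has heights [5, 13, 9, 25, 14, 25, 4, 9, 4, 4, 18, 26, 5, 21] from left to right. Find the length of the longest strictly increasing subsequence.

5

Track the smallest tail for each achievable length (strict):
5 → extends → [5]
13 → extends → [5, 13]
9 → replaces 13 → [5, 9]
25 → extends → [5, 9, 25]
14 → replaces 25 → [5, 9, 14]
25 → extends → [5, 9, 14, 25]
4 → replaces 5 → [4, 9, 14, 25]
9 → already a tail → [4, 9, 14, 25]
4 → already a tail → [4, 9, 14, 25]
4 → already a tail → [4, 9, 14, 25]
18 → replaces 25 → [4, 9, 14, 18]
26 → extends → [4, 9, 14, 18, 26]
5 → replaces 9 → [4, 5, 14, 18, 26]
21 → replaces 26 → [4, 5, 14, 18, 21]
Five tails, so the longest strictly increasing subsequence has length 5 (e.g. 5, 13, 14, 25, 26).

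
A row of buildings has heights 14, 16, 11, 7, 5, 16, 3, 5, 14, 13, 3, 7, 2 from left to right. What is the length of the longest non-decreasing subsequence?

3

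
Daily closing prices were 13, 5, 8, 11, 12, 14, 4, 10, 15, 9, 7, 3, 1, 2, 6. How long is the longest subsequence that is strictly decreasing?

Let dp[i] be the longest strictly decreasing subsequence ending at i:
i:      1  2  3  4  5  6  7  8  9 10 11 12 13 14 15
a[i]:  13  5  8 11 12 14  4 10 15  9  7  3  1  2  6
dp:     1  2  2  2  2  1  3  3  1  4  5  6  7  7  6
Maximum is 7.

7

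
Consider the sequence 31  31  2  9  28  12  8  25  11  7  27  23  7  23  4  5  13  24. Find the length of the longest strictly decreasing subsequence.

Negate each value so 'decreasing' becomes 'increasing', then run patience tails on the negated sequence:
-31 → extends → [-31]
-31 → already a tail → [-31]
-2 → extends → [-31, -2]
-9 → replaces -2 → [-31, -9]
-28 → replaces -9 → [-31, -28]
-12 → extends → [-31, -28, -12]
-8 → extends → [-31, -28, -12, -8]
-25 → replaces -12 → [-31, -28, -25, -8]
-11 → replaces -8 → [-31, -28, -25, -11]
-7 → extends → [-31, -28, -25, -11, -7]
-27 → replaces -25 → [-31, -28, -27, -11, -7]
-23 → replaces -11 → [-31, -28, -27, -23, -7]
-7 → already a tail → [-31, -28, -27, -23, -7]
-23 → already a tail → [-31, -28, -27, -23, -7]
-4 → extends → [-31, -28, -27, -23, -7, -4]
-5 → replaces -4 → [-31, -28, -27, -23, -7, -5]
-13 → replaces -7 → [-31, -28, -27, -23, -13, -5]
-24 → replaces -23 → [-31, -28, -27, -24, -13, -5]
Six tails, so the longest strictly decreasing subsequence of the original has length 6.

6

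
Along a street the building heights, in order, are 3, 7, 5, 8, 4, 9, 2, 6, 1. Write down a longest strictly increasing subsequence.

3, 7, 8, 9

Patience tails give the LIS length; then backtrack through the dp parents:
3 → extends → [3]
7 → extends → [3, 7]
5 → replaces 7 → [3, 5]
8 → extends → [3, 5, 8]
4 → replaces 5 → [3, 4, 8]
9 → extends → [3, 4, 8, 9]
2 → replaces 3 → [2, 4, 8, 9]
6 → replaces 8 → [2, 4, 6, 9]
1 → replaces 2 → [1, 4, 6, 9]
Length 4; one witness is 3, 7, 8, 9.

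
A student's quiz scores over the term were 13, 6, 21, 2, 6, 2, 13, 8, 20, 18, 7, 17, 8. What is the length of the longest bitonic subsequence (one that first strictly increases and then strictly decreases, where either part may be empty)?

7

inc[i] = longest strictly increasing subsequence ending at i; dec[i] = longest strictly decreasing subsequence starting at i:
i:      1  2  3  4  5  6  7  8  9 10 11 12 13
a[i]:  13  6 21  2  6  2 13  8 20 18  7 17  8
inc:    1  1  2  1  2  1  3  3  4  4  3  4  4
dec:    3  2  5  1  2  1  3  2  4  3  1  2  1
Best peak at i=9 (value 20): inc=4, dec=4, length 4+4−1 = 7.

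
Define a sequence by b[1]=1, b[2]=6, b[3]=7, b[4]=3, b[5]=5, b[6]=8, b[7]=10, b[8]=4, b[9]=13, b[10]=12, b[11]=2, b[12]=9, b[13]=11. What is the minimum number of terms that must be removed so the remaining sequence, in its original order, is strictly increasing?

Fewest deletions = n − (longest strictly increasing subsequence).
i:      1  2  3  4  5  6  7  8  9 10 11 12 13
b[i]:   1  6  7  3  5  8 10  4 13 12  2  9 11
dp:     1  2  3  2  3  4  5  3  6  6  2  5  6
max dp = 6, so deletions = 13 − 6 = 7.

7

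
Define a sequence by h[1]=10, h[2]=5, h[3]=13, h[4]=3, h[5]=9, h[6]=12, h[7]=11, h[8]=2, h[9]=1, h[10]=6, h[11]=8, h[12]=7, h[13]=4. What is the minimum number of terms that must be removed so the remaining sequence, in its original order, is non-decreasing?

Fewest deletions = n − (longest non-decreasing subsequence).
Patience tails:
10 → extends → [10]
5 → replaces 10 → [5]
13 → extends → [5, 13]
3 → replaces 5 → [3, 13]
9 → replaces 13 → [3, 9]
12 → extends → [3, 9, 12]
11 → replaces 12 → [3, 9, 11]
2 → replaces 3 → [2, 9, 11]
1 → replaces 2 → [1, 9, 11]
6 → replaces 9 → [1, 6, 11]
8 → replaces 11 → [1, 6, 8]
7 → replaces 8 → [1, 6, 7]
4 → replaces 6 → [1, 4, 7]
Longest non-decreasing subsequence has length 3, so deletions = 13 − 3 = 10.

10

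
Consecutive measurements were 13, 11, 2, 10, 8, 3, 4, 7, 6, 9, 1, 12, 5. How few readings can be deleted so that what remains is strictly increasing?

Fewest deletions = n − (longest strictly increasing subsequence).
i:      1  2  3  4  5  6  7  8  9 10 11 12 13
a[i]:  13 11  2 10  8  3  4  7  6  9  1 12  5
dp:     1  1  1  2  2  2  3  4  4  5  1  6  4
max dp = 6, so deletions = 13 − 6 = 7.

7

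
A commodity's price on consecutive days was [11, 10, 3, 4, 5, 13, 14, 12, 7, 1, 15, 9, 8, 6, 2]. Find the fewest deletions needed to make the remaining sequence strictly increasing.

Fewest deletions = n − (longest strictly increasing subsequence).
i:      1  2  3  4  5  6  7  8  9 10 11 12 13 14 15
a[i]:  11 10  3  4  5 13 14 12  7  1 15  9  8  6  2
dp:     1  1  1  2  3  4  5  4  4  1  6  5  5  4  2
max dp = 6, so deletions = 15 − 6 = 9.

9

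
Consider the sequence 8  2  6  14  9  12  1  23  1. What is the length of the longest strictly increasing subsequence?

Track the smallest tail for each achievable length (strict):
8 → extends → [8]
2 → replaces 8 → [2]
6 → extends → [2, 6]
14 → extends → [2, 6, 14]
9 → replaces 14 → [2, 6, 9]
12 → extends → [2, 6, 9, 12]
1 → replaces 2 → [1, 6, 9, 12]
23 → extends → [1, 6, 9, 12, 23]
1 → already a tail → [1, 6, 9, 12, 23]
Five tails, so the longest strictly increasing subsequence has length 5 (e.g. 2, 6, 9, 12, 23).

5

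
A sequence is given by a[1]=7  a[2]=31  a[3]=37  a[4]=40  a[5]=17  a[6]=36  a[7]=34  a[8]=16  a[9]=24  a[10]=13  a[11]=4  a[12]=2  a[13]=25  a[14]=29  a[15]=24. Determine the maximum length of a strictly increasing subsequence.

Let dp[i] be the length of the longest such subsequence ending at index i:
i:      1  2  3  4  5  6  7  8  9 10 11 12 13 14 15
a[i]:   7 31 37 40 17 36 34 16 24 13  4  2 25 29 24
dp:     1  2  3  4  2  3  3  2  3  2  1  1  4  5  3
Maximum dp value is 5.

5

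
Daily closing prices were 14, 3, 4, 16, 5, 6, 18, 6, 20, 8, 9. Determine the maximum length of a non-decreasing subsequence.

7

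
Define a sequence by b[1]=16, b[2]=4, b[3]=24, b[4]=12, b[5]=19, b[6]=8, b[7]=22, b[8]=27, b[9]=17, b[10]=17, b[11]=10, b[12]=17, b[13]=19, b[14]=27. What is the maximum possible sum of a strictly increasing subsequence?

Let S[i] be the best sum of a strictly increasing subsequence ending at i:
i:      1  2  3  4  5  6  7  8  9 10 11 12 13 14
b[i]:  16  4 24 12 19  8 22 27 17 17 10 17 19 27
S:     16  4 40 16 35 12 57 84 33 33 22 39 58 85
Maximum is 85 (e.g. 4 + 8 + 10 + 17 + 19 + 27).

85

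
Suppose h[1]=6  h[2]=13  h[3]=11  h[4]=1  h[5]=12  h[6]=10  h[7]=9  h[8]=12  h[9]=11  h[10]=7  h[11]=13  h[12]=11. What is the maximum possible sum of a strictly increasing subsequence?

42

Let S[i] be the best sum of a strictly increasing subsequence ending at i:
i:      1  2  3  4  5  6  7  8  9 10 11 12
h[i]:   6 13 11  1 12 10  9 12 11  7 13 11
S:      6 19 17  1 29 16 15 29 27 13 42 27
Maximum is 42 (e.g. 6 + 11 + 12 + 13).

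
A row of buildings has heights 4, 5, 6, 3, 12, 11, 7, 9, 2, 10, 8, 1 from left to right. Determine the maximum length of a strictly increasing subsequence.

6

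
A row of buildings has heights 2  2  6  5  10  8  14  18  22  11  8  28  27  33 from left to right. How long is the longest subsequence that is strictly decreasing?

Negate each value so 'decreasing' becomes 'increasing', then run patience tails on the negated sequence:
-2 → extends → [-2]
-2 → already a tail → [-2]
-6 → replaces -2 → [-6]
-5 → extends → [-6, -5]
-10 → replaces -6 → [-10, -5]
-8 → replaces -5 → [-10, -8]
-14 → replaces -10 → [-14, -8]
-18 → replaces -14 → [-18, -8]
-22 → replaces -18 → [-22, -8]
-11 → replaces -8 → [-22, -11]
-8 → extends → [-22, -11, -8]
-28 → replaces -22 → [-28, -11, -8]
-27 → replaces -11 → [-28, -27, -8]
-33 → replaces -28 → [-33, -27, -8]
Three tails, so the longest strictly decreasing subsequence of the original has length 3.

3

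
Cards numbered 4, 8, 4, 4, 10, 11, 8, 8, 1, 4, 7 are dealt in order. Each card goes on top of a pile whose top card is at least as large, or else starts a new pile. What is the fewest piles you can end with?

Place each on the leftmost legal pile:
4 → new pile 1 (tops now [4])
8 → new pile 2 (tops now [4, 8])
4 → pile 1 (tops now [4, 8])
4 → pile 1 (tops now [4, 8])
10 → new pile 3 (tops now [4, 8, 10])
11 → new pile 4 (tops now [4, 8, 10, 11])
8 → pile 2 (tops now [4, 8, 10, 11])
8 → pile 2 (tops now [4, 8, 10, 11])
1 → pile 1 (tops now [1, 8, 10, 11])
4 → pile 2 (tops now [1, 4, 10, 11])
7 → pile 3 (tops now [1, 4, 7, 11])
Four piles.

4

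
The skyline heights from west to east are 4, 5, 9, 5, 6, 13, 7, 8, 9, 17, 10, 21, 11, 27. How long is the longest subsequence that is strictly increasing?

Track the smallest tail for each achievable length (strict):
4 → extends → [4]
5 → extends → [4, 5]
9 → extends → [4, 5, 9]
5 → already a tail → [4, 5, 9]
6 → replaces 9 → [4, 5, 6]
13 → extends → [4, 5, 6, 13]
7 → replaces 13 → [4, 5, 6, 7]
8 → extends → [4, 5, 6, 7, 8]
9 → extends → [4, 5, 6, 7, 8, 9]
17 → extends → [4, 5, 6, 7, 8, 9, 17]
10 → replaces 17 → [4, 5, 6, 7, 8, 9, 10]
21 → extends → [4, 5, 6, 7, 8, 9, 10, 21]
11 → replaces 21 → [4, 5, 6, 7, 8, 9, 10, 11]
27 → extends → [4, 5, 6, 7, 8, 9, 10, 11, 27]
Nine tails, so the longest strictly increasing subsequence has length 9 (e.g. 4, 5, 6, 7, 8, 9, 17, 21, 27).

9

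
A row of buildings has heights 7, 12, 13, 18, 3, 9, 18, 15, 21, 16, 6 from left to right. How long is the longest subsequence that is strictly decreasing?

3

Negate each value so 'decreasing' becomes 'increasing', then run patience tails on the negated sequence:
-7 → extends → [-7]
-12 → replaces -7 → [-12]
-13 → replaces -12 → [-13]
-18 → replaces -13 → [-18]
-3 → extends → [-18, -3]
-9 → replaces -3 → [-18, -9]
-18 → already a tail → [-18, -9]
-15 → replaces -9 → [-18, -15]
-21 → replaces -18 → [-21, -15]
-16 → replaces -15 → [-21, -16]
-6 → extends → [-21, -16, -6]
Three tails, so the longest strictly decreasing subsequence of the original has length 3.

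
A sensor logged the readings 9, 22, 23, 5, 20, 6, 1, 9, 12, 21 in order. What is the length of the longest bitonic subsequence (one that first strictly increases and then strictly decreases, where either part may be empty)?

6

inc[i] = longest strictly increasing subsequence ending at i; dec[i] = longest strictly decreasing subsequence starting at i:
i:      1  2  3  4  5  6  7  8  9 10
a[i]:   9 22 23  5 20  6  1  9 12 21
inc:    1  2  3  1  2  2  1  3  4  5
dec:    3  4  4  2  3  2  1  1  1  1
Best peak at i=3 (value 23): inc=3, dec=4, length 3+4−1 = 6.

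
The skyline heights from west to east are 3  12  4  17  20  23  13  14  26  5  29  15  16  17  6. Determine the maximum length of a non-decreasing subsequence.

7

Track the smallest tail for each achievable length (allowing ties):
3 → extends → [3]
12 → extends → [3, 12]
4 → replaces 12 → [3, 4]
17 → extends → [3, 4, 17]
20 → extends → [3, 4, 17, 20]
23 → extends → [3, 4, 17, 20, 23]
13 → replaces 17 → [3, 4, 13, 20, 23]
14 → replaces 20 → [3, 4, 13, 14, 23]
26 → extends → [3, 4, 13, 14, 23, 26]
5 → replaces 13 → [3, 4, 5, 14, 23, 26]
29 → extends → [3, 4, 5, 14, 23, 26, 29]
15 → replaces 23 → [3, 4, 5, 14, 15, 26, 29]
16 → replaces 26 → [3, 4, 5, 14, 15, 16, 29]
17 → replaces 29 → [3, 4, 5, 14, 15, 16, 17]
6 → replaces 14 → [3, 4, 5, 6, 15, 16, 17]
Seven tails, so the longest non-decreasing subsequence has length 7 (e.g. 3, 12, 17, 20, 23, 26, 29).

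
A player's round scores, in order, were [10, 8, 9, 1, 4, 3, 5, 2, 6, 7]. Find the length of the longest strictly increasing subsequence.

5

Track the smallest tail for each achievable length (strict):
10 → extends → [10]
8 → replaces 10 → [8]
9 → extends → [8, 9]
1 → replaces 8 → [1, 9]
4 → replaces 9 → [1, 4]
3 → replaces 4 → [1, 3]
5 → extends → [1, 3, 5]
2 → replaces 3 → [1, 2, 5]
6 → extends → [1, 2, 5, 6]
7 → extends → [1, 2, 5, 6, 7]
Five tails, so the longest strictly increasing subsequence has length 5 (e.g. 1, 4, 5, 6, 7).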